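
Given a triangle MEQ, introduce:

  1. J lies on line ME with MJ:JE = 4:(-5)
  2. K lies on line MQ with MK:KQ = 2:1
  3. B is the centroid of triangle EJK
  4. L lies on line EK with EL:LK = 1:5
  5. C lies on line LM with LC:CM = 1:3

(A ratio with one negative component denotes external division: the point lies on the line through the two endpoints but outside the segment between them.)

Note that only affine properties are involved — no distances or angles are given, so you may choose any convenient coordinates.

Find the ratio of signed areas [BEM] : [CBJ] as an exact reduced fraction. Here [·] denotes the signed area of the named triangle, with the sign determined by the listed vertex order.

Assign M = (0, 0), E = (1, 0), Q = (0, 1) — the answer is frame-independent, so this choice is without loss of generality.
1. J lies on line ME with MJ:JE = 4:(-5) ⇒ J = (-4, 0)
2. K lies on line MQ with MK:KQ = 2:1 ⇒ K = (0, 2/3)
3. B is the centroid of triangle EJK ⇒ B = (-1, 2/9)
4. L lies on line EK with EL:LK = 1:5 ⇒ L = (5/6, 1/9)
5. C lies on line LM with LC:CM = 1:3 ⇒ C = (5/8, 1/12)
2·[BEM] = -2/9, 2·[CBJ] = 7/9
[BEM]:[CBJ] = -2/9:7/9 = -2/7

[BEM]:[CBJ] = -2/7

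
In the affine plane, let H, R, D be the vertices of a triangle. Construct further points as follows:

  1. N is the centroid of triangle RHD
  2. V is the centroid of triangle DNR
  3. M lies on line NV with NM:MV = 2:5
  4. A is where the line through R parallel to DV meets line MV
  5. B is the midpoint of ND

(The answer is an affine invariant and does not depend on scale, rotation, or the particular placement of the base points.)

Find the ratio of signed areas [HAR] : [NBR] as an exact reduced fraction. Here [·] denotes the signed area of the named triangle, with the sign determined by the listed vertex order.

[HAR]:[NBR] = 10/3

Work in coordinates with H = (0, 0), R = (1, 0), D = (0, 1).
1. N is the centroid of triangle RHD ⇒ N = (1/3, 1/3)
2. V is the centroid of triangle DNR ⇒ V = (4/9, 4/9)
3. M lies on line NV with NM:MV = 2:5 ⇒ M = (23/63, 23/63)
4. A is where the line through R parallel to DV meets line MV ⇒ A = (5/9, 5/9)
5. B is the midpoint of ND ⇒ B = (1/6, 2/3)
2·[HAR] = -5/9, 2·[NBR] = -1/6
[HAR]:[NBR] = -5/9:-1/6 = 10/3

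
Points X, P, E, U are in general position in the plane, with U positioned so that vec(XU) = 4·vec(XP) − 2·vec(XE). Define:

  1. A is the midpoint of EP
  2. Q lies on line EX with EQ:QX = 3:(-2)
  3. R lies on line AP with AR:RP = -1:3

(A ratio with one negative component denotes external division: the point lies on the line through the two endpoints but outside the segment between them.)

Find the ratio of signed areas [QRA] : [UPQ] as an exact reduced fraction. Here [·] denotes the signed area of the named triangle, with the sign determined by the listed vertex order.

Choose coordinates X = (0, 0), P = (1, 0), E = (0, 1), U = (4, -2).
1. A is the midpoint of EP ⇒ A = (1/2, 1/2)
2. Q lies on line EX with EQ:QX = 3:(-2) ⇒ Q = (0, -2)
3. R lies on line AP with AR:RP = -1:3 ⇒ R = (1/4, 3/4)
2·[QRA] = -3/4, 2·[UPQ] = 8
[QRA]:[UPQ] = -3/4:8 = -3/32

[QRA]:[UPQ] = -3/32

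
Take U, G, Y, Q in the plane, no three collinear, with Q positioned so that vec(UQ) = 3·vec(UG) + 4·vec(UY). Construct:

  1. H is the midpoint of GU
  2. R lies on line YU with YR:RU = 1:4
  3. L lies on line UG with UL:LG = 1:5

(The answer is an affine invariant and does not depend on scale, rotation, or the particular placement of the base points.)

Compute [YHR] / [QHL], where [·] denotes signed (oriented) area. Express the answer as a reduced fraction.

Work in coordinates with U = (0, 0), G = (1, 0), Y = (0, 1), Q = (3, 4).
1. H is the midpoint of GU ⇒ H = (1/2, 0)
2. R lies on line YU with YR:RU = 1:4 ⇒ R = (0, 4/5)
3. L lies on line UG with UL:LG = 1:5 ⇒ L = (1/6, 0)
2·[YHR] = -1/10, 2·[QHL] = -4/3
[YHR]:[QHL] = -1/10:-4/3 = 3/40

[YHR]:[QHL] = 3/40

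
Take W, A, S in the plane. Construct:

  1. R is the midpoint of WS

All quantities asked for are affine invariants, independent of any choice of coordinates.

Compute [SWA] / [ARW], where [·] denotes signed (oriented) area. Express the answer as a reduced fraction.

Assign W = (0, 0), A = (1, 0), S = (0, 1) — the answer is frame-independent, so this choice is without loss of generality.
1. R is the midpoint of WS ⇒ R = (0, 1/2)
2·[SWA] = 1, 2·[ARW] = 1/2
[SWA]:[ARW] = 1:1/2 = 2

[SWA]:[ARW] = 2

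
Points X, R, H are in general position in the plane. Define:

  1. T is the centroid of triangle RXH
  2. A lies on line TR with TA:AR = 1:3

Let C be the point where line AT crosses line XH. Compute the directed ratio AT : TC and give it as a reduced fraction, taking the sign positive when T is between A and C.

Work in coordinates with X = (0, 0), R = (1, 0), H = (0, 1).
1. T is the centroid of triangle RXH ⇒ T = (1/3, 1/3)
2. A lies on line TR with TA:AR = 1:3 ⇒ A = (1/2, 1/4)
line AT meets XH at C = (0, 1/2)
T = A + t·(C−A) with t = 1/3, so AT:TC = 1/3:2/3

AT:TC = 1/2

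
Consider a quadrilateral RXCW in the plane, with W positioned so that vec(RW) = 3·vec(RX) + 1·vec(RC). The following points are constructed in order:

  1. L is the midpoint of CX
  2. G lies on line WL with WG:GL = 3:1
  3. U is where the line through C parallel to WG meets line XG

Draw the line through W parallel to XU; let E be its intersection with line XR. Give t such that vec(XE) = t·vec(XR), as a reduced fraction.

Assign R = (0, 0), X = (1, 0), C = (0, 1), W = (3, 1) — the answer is frame-independent, so this choice is without loss of generality.
1. L is the midpoint of CX ⇒ L = (1/2, 1/2)
2. G lies on line WL with WG:GL = 3:1 ⇒ G = (9/8, 5/8)
3. U is where the line through C parallel to WG meets line XG ⇒ U = (5/4, 5/4)
through W parallel to XU: direction (1/4, 5/4); meets XR at E = (14/5, 0)
E = X + t·(R−X) with t = -9/5

t = -9/5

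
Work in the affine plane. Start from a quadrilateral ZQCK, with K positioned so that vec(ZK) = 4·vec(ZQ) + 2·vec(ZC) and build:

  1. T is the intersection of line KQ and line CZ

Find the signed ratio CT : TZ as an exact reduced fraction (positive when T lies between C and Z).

CT:TZ = -5/2

Choose coordinates Z = (0, 0), Q = (1, 0), C = (0, 1), K = (4, 2).
1. T is the intersection of line KQ and line CZ ⇒ T = (0, -2/3)
T = C + t·(Z−C) with t = 5/3, so CT:TZ = t:(1−t) = 5/3:-2/3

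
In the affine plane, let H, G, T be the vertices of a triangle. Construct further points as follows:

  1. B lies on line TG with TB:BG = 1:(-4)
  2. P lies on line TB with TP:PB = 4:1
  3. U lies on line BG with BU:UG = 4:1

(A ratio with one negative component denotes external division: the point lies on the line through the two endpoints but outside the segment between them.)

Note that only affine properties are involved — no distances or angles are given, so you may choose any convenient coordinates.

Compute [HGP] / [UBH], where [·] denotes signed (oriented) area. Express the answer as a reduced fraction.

Assign H = (0, 0), G = (1, 0), T = (0, 1) — the answer is frame-independent, so this choice is without loss of generality.
1. B lies on line TG with TB:BG = 1:(-4) ⇒ B = (-1/3, 4/3)
2. P lies on line TB with TP:PB = 4:1 ⇒ P = (-4/15, 19/15)
3. U lies on line BG with BU:UG = 4:1 ⇒ U = (11/15, 4/15)
2·[HGP] = 19/15, 2·[UBH] = 16/15
[HGP]:[UBH] = 19/15:16/15 = 19/16

[HGP]:[UBH] = 19/16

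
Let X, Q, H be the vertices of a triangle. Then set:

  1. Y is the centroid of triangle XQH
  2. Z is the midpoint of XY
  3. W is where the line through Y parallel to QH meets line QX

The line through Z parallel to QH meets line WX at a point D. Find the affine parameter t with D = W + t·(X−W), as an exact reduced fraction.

t = 1/2

Work in coordinates with X = (0, 0), Q = (1, 0), H = (0, 1).
1. Y is the centroid of triangle XQH ⇒ Y = (1/3, 1/3)
2. Z is the midpoint of XY ⇒ Z = (1/6, 1/6)
3. W is where the line through Y parallel to QH meets line QX ⇒ W = (2/3, 0)
through Z parallel to QH: direction (-1, 1); meets WX at D = (1/3, 0)
D = W + t·(X−W) with t = 1/2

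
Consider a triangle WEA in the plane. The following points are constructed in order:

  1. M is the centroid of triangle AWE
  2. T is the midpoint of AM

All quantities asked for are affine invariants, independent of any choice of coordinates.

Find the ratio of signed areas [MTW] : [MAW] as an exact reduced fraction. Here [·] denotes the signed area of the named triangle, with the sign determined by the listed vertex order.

Set W = (0, 0), E = (1, 0), A = (0, 1); any affine frame gives the same invariant.
1. M is the centroid of triangle AWE ⇒ M = (1/3, 1/3)
2. T is the midpoint of AM ⇒ T = (1/6, 2/3)
2·[MTW] = 1/6, 2·[MAW] = 1/3
[MTW]:[MAW] = 1/6:1/3 = 1/2

[MTW]:[MAW] = 1/2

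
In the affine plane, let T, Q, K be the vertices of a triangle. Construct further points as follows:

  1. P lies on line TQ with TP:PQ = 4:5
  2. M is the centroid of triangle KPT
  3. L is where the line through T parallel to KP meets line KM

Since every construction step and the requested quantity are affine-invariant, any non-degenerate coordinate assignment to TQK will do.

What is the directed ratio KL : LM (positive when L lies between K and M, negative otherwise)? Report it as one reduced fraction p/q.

Set T = (0, 0), Q = (1, 0), K = (0, 1); any affine frame gives the same invariant.
1. P lies on line TQ with TP:PQ = 4:5 ⇒ P = (4/9, 0)
2. M is the centroid of triangle KPT ⇒ M = (4/27, 1/3)
3. L is where the line through T parallel to KP meets line KM ⇒ L = (4/9, -1)
L = K + t·(M−K) with t = 3, so KL:LM = t:(1−t) = 3:-2

KL:LM = -3/2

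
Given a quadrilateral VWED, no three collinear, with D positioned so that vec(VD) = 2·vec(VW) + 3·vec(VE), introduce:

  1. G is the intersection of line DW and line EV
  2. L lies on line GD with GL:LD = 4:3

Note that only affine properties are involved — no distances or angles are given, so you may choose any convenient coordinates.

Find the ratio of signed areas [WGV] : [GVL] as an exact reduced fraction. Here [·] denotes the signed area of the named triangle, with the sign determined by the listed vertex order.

[WGV]:[GVL] = 7/8

Set V = (0, 0), W = (1, 0), E = (0, 1), D = (2, 3); any affine frame gives the same invariant.
1. G is the intersection of line DW and line EV ⇒ G = (0, -3)
2. L lies on line GD with GL:LD = 4:3 ⇒ L = (8/7, 3/7)
2·[WGV] = -3, 2·[GVL] = -24/7
[WGV]:[GVL] = -3:-24/7 = 7/8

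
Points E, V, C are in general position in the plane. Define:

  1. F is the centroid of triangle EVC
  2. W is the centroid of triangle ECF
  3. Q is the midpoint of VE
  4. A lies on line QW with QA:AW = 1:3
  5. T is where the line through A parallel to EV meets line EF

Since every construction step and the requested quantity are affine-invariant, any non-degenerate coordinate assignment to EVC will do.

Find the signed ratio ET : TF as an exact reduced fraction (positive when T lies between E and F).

ET:TF = 1/2

Assign E = (0, 0), V = (1, 0), C = (0, 1) — the answer is frame-independent, so this choice is without loss of generality.
1. F is the centroid of triangle EVC ⇒ F = (1/3, 1/3)
2. W is the centroid of triangle ECF ⇒ W = (1/9, 4/9)
3. Q is the midpoint of VE ⇒ Q = (1/2, 0)
4. A lies on line QW with QA:AW = 1:3 ⇒ A = (29/72, 1/9)
5. T is where the line through A parallel to EV meets line EF ⇒ T = (1/9, 1/9)
T = E + t·(F−E) with t = 1/3, so ET:TF = t:(1−t) = 1/3:2/3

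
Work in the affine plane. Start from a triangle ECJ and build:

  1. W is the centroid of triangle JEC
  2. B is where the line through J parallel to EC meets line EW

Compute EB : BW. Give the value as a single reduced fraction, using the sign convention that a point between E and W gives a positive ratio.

EB:BW = -3/2

Set E = (0, 0), C = (1, 0), J = (0, 1); any affine frame gives the same invariant.
1. W is the centroid of triangle JEC ⇒ W = (1/3, 1/3)
2. B is where the line through J parallel to EC meets line EW ⇒ B = (1, 1)
B = E + t·(W−E) with t = 3, so EB:BW = t:(1−t) = 3:-2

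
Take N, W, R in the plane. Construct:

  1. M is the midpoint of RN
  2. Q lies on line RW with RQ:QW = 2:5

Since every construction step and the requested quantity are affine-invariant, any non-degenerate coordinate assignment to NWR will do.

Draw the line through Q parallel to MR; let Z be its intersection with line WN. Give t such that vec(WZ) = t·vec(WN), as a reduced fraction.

t = 5/7

Assign N = (0, 0), W = (1, 0), R = (0, 1) — the answer is frame-independent, so this choice is without loss of generality.
1. M is the midpoint of RN ⇒ M = (0, 1/2)
2. Q lies on line RW with RQ:QW = 2:5 ⇒ Q = (2/7, 5/7)
through Q parallel to MR: direction (0, 1/2); meets WN at Z = (2/7, 0)
Z = W + t·(N−W) with t = 5/7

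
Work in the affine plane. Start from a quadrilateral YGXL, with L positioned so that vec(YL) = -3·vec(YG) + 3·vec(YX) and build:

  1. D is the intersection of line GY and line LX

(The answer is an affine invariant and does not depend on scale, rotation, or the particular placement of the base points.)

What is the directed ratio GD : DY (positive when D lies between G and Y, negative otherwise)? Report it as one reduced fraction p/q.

GD:DY = -1/3

Work in coordinates with Y = (0, 0), G = (1, 0), X = (0, 1), L = (-3, 3).
1. D is the intersection of line GY and line LX ⇒ D = (3/2, 0)
D = G + t·(Y−G) with t = -1/2, so GD:DY = t:(1−t) = -1/2:3/2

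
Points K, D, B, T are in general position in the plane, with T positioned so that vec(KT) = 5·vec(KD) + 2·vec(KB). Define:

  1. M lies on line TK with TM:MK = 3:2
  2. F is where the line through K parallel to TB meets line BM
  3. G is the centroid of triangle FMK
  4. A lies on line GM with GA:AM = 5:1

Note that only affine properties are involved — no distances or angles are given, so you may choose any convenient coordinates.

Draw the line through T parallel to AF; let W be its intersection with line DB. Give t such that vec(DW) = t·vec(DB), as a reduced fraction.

t = 69/29

Choose coordinates K = (0, 0), D = (1, 0), B = (0, 1), T = (5, 2).
1. M lies on line TK with TM:MK = 3:2 ⇒ M = (2, 4/5)
2. F is where the line through K parallel to TB meets line BM ⇒ F = (10/3, 2/3)
3. G is the centroid of triangle FMK ⇒ G = (16/9, 22/45)
4. A lies on line GM with GA:AM = 5:1 ⇒ A = (53/27, 101/135)
through T parallel to AF: direction (37/27, -11/135); meets DB at W = (-40/29, 69/29)
W = D + t·(B−D) with t = 69/29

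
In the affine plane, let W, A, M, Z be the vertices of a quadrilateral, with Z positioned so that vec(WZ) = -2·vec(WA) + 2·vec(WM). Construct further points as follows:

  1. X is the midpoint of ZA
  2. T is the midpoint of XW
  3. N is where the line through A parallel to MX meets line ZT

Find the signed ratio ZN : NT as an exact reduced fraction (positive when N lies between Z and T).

ZN:NT = -4

Work in coordinates with W = (0, 0), A = (1, 0), M = (0, 1), Z = (-2, 2).
1. X is the midpoint of ZA ⇒ X = (-1/2, 1)
2. T is the midpoint of XW ⇒ T = (-1/4, 1/2)
3. N is where the line through A parallel to MX meets line ZT ⇒ N = (1/3, 0)
N = Z + t·(T−Z) with t = 4/3, so ZN:NT = t:(1−t) = 4/3:-1/3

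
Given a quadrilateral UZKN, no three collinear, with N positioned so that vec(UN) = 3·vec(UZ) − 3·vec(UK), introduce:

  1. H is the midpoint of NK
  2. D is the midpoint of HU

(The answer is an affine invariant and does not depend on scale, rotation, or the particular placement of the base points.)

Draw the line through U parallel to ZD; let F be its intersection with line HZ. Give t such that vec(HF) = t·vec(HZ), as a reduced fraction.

Assign U = (0, 0), Z = (1, 0), K = (0, 1), N = (3, -3) — the answer is frame-independent, so this choice is without loss of generality.
1. H is the midpoint of NK ⇒ H = (3/2, -1)
2. D is the midpoint of HU ⇒ D = (3/4, -1/2)
through U parallel to ZD: direction (-1/4, -1/2); meets HZ at F = (1/2, 1)
F = H + t·(Z−H) with t = 2

t = 2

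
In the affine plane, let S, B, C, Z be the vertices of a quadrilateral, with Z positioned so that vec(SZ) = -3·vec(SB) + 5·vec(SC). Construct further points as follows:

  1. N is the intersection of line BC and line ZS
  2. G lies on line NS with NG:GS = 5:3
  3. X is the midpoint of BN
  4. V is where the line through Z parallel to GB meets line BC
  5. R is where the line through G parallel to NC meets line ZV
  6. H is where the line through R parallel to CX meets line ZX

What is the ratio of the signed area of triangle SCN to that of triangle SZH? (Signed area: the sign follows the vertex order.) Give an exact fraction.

Choose coordinates S = (0, 0), B = (1, 0), C = (0, 1), Z = (-3, 5).
1. N is the intersection of line BC and line ZS ⇒ N = (-3/2, 5/2)
2. G lies on line NS with NG:GS = 5:3 ⇒ G = (-9/16, 15/16)
3. X is the midpoint of BN ⇒ X = (-1/4, 5/4)
4. V is where the line through Z parallel to GB meets line BC ⇒ V = (-11/2, 13/2)
5. R is where the line through G parallel to NC meets line ZV ⇒ R = (-113/16, 119/16)
6. H is where the line through R parallel to CX meets line ZX ⇒ H = (47/32, -35/32)
2·[SCN] = 3/2, 2·[SZH] = -65/16
[SCN]:[SZH] = 3/2:-65/16 = -24/65

[SCN]:[SZH] = -24/65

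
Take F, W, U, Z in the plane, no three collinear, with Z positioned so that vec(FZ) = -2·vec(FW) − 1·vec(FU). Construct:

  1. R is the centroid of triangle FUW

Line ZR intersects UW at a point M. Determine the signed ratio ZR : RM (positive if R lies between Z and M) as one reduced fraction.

ZR:RM = 11

Work in coordinates with F = (0, 0), W = (1, 0), U = (0, 1), Z = (-2, -1).
1. R is the centroid of triangle FUW ⇒ R = (1/3, 1/3)
line ZR meets UW at M = (6/11, 5/11)
R = Z + t·(M−Z) with t = 11/12, so ZR:RM = 11/12:1/12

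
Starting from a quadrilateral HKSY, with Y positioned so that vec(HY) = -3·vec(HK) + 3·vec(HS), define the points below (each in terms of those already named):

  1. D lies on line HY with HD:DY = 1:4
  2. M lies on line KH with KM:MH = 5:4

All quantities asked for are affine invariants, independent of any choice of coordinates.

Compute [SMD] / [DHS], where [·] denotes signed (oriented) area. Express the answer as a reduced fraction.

Work in coordinates with H = (0, 0), K = (1, 0), S = (0, 1), Y = (-3, 3).
1. D lies on line HY with HD:DY = 1:4 ⇒ D = (-3/5, 3/5)
2. M lies on line KH with KM:MH = 5:4 ⇒ M = (4/9, 0)
2·[SMD] = -7/9, 2·[DHS] = 3/5
[SMD]:[DHS] = -7/9:3/5 = -35/27

[SMD]:[DHS] = -35/27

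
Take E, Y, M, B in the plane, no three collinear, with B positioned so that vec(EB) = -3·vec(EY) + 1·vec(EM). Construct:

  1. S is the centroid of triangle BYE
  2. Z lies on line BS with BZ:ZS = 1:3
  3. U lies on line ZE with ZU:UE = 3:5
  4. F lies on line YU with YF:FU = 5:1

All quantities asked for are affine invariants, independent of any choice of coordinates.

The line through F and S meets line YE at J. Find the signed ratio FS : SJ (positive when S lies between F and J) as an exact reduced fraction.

Set E = (0, 0), Y = (1, 0), M = (0, 1), B = (-3, 1); any affine frame gives the same invariant.
1. S is the centroid of triangle BYE ⇒ S = (-2/3, 1/3)
2. Z lies on line BS with BZ:ZS = 1:3 ⇒ Z = (-29/12, 5/6)
3. U lies on line ZE with ZU:UE = 3:5 ⇒ U = (-145/96, 25/48)
4. F lies on line YU with YF:FU = 5:1 ⇒ F = (-629/576, 125/288)
line FS meets YE at J = (43/58, 0)
S = F + t·(J−F) with t = 29/125, so FS:SJ = 29/125:96/125

FS:SJ = 29/96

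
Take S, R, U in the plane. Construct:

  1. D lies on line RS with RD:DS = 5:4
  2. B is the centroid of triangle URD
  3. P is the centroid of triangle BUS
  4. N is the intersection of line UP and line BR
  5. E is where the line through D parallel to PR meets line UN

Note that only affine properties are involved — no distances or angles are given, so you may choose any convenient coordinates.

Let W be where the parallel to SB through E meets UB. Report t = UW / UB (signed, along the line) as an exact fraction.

t = 13/12

Set S = (0, 0), R = (1, 0), U = (0, 1); any affine frame gives the same invariant.
1. D lies on line RS with RD:DS = 5:4 ⇒ D = (4/9, 0)
2. B is the centroid of triangle URD ⇒ B = (13/27, 1/3)
3. P is the centroid of triangle BUS ⇒ P = (13/81, 4/9)
4. N is the intersection of line UP and line BR ⇒ N = (65/513, 32/57)
5. E is where the line through D parallel to PR meets line UN ⇒ E = (169/648, 7/72)
through E parallel to SB: direction (13/27, 1/3); meets UB at W = (169/324, 5/18)
W = U + t·(B−U) with t = 13/12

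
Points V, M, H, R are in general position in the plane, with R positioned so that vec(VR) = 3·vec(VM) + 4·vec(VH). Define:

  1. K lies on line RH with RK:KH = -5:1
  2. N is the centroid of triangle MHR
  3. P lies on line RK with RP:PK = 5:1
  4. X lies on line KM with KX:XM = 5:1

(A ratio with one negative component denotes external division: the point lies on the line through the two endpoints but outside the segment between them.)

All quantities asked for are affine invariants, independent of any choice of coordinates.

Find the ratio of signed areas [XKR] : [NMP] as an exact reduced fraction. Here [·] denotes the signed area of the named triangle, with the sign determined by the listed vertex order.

[XKR]:[NMP] = 75/26

Choose coordinates V = (0, 0), M = (1, 0), H = (0, 1), R = (3, 4).
1. K lies on line RH with RK:KH = -5:1 ⇒ K = (-3/4, 1/4)
2. N is the centroid of triangle MHR ⇒ N = (4/3, 5/3)
3. P lies on line RK with RP:PK = 5:1 ⇒ P = (-1/8, 7/8)
4. X lies on line KM with KX:XM = 5:1 ⇒ X = (17/24, 1/24)
2·[XKR] = -25/4, 2·[NMP] = -13/6
[XKR]:[NMP] = -25/4:-13/6 = 75/26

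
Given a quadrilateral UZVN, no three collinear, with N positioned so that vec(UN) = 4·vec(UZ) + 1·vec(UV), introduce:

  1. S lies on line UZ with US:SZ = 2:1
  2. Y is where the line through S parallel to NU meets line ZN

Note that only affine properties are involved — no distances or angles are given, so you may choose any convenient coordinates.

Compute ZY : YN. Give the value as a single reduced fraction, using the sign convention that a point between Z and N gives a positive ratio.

Set U = (0, 0), Z = (1, 0), V = (0, 1), N = (4, 1); any affine frame gives the same invariant.
1. S lies on line UZ with US:SZ = 2:1 ⇒ S = (2/3, 0)
2. Y is where the line through S parallel to NU meets line ZN ⇒ Y = (2, 1/3)
Y = Z + t·(N−Z) with t = 1/3, so ZY:YN = t:(1−t) = 1/3:2/3

ZY:YN = 1/2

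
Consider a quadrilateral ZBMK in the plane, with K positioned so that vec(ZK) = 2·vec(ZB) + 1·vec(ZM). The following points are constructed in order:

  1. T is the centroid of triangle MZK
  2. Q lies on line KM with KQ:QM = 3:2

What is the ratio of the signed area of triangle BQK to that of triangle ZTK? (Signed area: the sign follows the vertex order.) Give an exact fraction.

Work in coordinates with Z = (0, 0), B = (1, 0), M = (0, 1), K = (2, 1).
1. T is the centroid of triangle MZK ⇒ T = (2/3, 2/3)
2. Q lies on line KM with KQ:QM = 3:2 ⇒ Q = (4/5, 1)
2·[BQK] = -6/5, 2·[ZTK] = -2/3
[BQK]:[ZTK] = -6/5:-2/3 = 9/5

[BQK]:[ZTK] = 9/5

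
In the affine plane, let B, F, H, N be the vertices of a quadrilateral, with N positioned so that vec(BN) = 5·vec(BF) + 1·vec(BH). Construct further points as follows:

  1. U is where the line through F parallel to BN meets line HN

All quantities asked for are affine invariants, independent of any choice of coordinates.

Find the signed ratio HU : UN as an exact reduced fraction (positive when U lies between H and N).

Work in coordinates with B = (0, 0), F = (1, 0), H = (0, 1), N = (5, 1).
1. U is where the line through F parallel to BN meets line HN ⇒ U = (6, 1)
U = H + t·(N−H) with t = 6/5, so HU:UN = t:(1−t) = 6/5:-1/5

HU:UN = -6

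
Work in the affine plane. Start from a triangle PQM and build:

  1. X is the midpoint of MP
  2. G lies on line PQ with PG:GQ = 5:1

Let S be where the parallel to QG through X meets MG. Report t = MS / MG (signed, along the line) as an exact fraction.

t = 1/2

Choose coordinates P = (0, 0), Q = (1, 0), M = (0, 1).
1. X is the midpoint of MP ⇒ X = (0, 1/2)
2. G lies on line PQ with PG:GQ = 5:1 ⇒ G = (5/6, 0)
through X parallel to QG: direction (-1/6, 0); meets MG at S = (5/12, 1/2)
S = M + t·(G−M) with t = 1/2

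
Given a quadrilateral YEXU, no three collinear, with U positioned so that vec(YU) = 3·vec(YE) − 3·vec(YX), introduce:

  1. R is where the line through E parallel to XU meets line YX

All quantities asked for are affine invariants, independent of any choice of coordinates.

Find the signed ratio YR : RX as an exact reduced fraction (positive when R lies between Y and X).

YR:RX = -4

Set Y = (0, 0), E = (1, 0), X = (0, 1), U = (3, -3); any affine frame gives the same invariant.
1. R is where the line through E parallel to XU meets line YX ⇒ R = (0, 4/3)
R = Y + t·(X−Y) with t = 4/3, so YR:RX = t:(1−t) = 4/3:-1/3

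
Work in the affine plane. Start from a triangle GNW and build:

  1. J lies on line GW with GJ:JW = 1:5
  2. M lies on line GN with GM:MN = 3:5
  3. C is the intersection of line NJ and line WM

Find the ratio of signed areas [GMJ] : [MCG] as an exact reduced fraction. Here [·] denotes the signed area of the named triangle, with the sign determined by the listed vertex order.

Choose coordinates G = (0, 0), N = (1, 0), W = (0, 1).
1. J lies on line GW with GJ:JW = 1:5 ⇒ J = (0, 1/6)
2. M lies on line GN with GM:MN = 3:5 ⇒ M = (3/8, 0)
3. C is the intersection of line NJ and line WM ⇒ C = (1/3, 1/9)
2·[GMJ] = 1/16, 2·[MCG] = 1/24
[GMJ]:[MCG] = 1/16:1/24 = 3/2

[GMJ]:[MCG] = 3/2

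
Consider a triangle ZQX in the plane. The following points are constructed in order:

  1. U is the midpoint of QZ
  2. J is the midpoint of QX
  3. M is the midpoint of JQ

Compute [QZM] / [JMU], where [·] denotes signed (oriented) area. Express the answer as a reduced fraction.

Assign Z = (0, 0), Q = (1, 0), X = (0, 1) — the answer is frame-independent, so this choice is without loss of generality.
1. U is the midpoint of QZ ⇒ U = (1/2, 0)
2. J is the midpoint of QX ⇒ J = (1/2, 1/2)
3. M is the midpoint of JQ ⇒ M = (3/4, 1/4)
2·[QZM] = -1/4, 2·[JMU] = -1/8
[QZM]:[JMU] = -1/4:-1/8 = 2

[QZM]:[JMU] = 2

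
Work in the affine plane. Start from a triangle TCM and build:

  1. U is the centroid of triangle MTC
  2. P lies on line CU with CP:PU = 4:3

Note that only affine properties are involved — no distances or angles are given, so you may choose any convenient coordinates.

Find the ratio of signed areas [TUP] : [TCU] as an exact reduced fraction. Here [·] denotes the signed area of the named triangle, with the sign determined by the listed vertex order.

[TUP]:[TCU] = -3/7

Work in coordinates with T = (0, 0), C = (1, 0), M = (0, 1).
1. U is the centroid of triangle MTC ⇒ U = (1/3, 1/3)
2. P lies on line CU with CP:PU = 4:3 ⇒ P = (13/21, 4/21)
2·[TUP] = -1/7, 2·[TCU] = 1/3
[TUP]:[TCU] = -1/7:1/3 = -3/7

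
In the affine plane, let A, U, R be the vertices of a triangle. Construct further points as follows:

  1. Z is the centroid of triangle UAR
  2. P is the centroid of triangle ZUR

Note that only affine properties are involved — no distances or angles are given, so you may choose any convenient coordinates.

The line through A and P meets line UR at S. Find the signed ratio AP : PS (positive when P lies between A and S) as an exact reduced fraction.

Set A = (0, 0), U = (1, 0), R = (0, 1); any affine frame gives the same invariant.
1. Z is the centroid of triangle UAR ⇒ Z = (1/3, 1/3)
2. P is the centroid of triangle ZUR ⇒ P = (4/9, 4/9)
line AP meets UR at S = (1/2, 1/2)
P = A + t·(S−A) with t = 8/9, so AP:PS = 8/9:1/9

AP:PS = 8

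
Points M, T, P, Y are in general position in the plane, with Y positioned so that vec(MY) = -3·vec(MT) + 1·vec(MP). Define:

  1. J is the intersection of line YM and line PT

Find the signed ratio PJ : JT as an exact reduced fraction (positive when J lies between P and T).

Choose coordinates M = (0, 0), T = (1, 0), P = (0, 1), Y = (-3, 1).
1. J is the intersection of line YM and line PT ⇒ J = (3/2, -1/2)
J = P + t·(T−P) with t = 3/2, so PJ:JT = t:(1−t) = 3/2:-1/2

PJ:JT = -3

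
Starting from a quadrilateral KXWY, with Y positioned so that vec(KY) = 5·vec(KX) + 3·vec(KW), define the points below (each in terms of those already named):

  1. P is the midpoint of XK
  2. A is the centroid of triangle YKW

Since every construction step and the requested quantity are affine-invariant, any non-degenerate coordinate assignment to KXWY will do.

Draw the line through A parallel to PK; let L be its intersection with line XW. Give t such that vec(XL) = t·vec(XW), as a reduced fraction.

Set K = (0, 0), X = (1, 0), W = (0, 1), Y = (5, 3); any affine frame gives the same invariant.
1. P is the midpoint of XK ⇒ P = (1/2, 0)
2. A is the centroid of triangle YKW ⇒ A = (5/3, 4/3)
through A parallel to PK: direction (-1/2, 0); meets XW at L = (-1/3, 4/3)
L = X + t·(W−X) with t = 4/3

t = 4/3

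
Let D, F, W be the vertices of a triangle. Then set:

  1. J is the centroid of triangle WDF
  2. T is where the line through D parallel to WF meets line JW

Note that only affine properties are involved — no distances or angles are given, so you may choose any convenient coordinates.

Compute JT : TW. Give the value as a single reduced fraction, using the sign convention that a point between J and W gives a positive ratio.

Work in coordinates with D = (0, 0), F = (1, 0), W = (0, 1).
1. J is the centroid of triangle WDF ⇒ J = (1/3, 1/3)
2. T is where the line through D parallel to WF meets line JW ⇒ T = (1, -1)
T = J + t·(W−J) with t = -2, so JT:TW = t:(1−t) = -2:3

JT:TW = -2/3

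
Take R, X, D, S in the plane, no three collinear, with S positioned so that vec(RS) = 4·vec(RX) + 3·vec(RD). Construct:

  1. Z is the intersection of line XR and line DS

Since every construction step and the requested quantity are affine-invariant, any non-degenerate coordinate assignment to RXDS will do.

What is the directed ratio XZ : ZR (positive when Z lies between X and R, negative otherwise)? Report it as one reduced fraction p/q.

Assign R = (0, 0), X = (1, 0), D = (0, 1), S = (4, 3) — the answer is frame-independent, so this choice is without loss of generality.
1. Z is the intersection of line XR and line DS ⇒ Z = (-2, 0)
Z = X + t·(R−X) with t = 3, so XZ:ZR = t:(1−t) = 3:-2

XZ:ZR = -3/2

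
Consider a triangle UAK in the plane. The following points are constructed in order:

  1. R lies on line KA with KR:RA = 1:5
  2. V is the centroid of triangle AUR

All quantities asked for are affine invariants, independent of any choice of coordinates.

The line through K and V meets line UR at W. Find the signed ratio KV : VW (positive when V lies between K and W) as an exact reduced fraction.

Assign U = (0, 0), A = (1, 0), K = (0, 1) — the answer is frame-independent, so this choice is without loss of generality.
1. R lies on line KA with KR:RA = 1:5 ⇒ R = (1/6, 5/6)
2. V is the centroid of triangle AUR ⇒ V = (7/18, 5/18)
line KV meets UR at W = (7/48, 35/48)
V = K + t·(W−K) with t = 8/3, so KV:VW = 8/3:-5/3

KV:VW = -8/5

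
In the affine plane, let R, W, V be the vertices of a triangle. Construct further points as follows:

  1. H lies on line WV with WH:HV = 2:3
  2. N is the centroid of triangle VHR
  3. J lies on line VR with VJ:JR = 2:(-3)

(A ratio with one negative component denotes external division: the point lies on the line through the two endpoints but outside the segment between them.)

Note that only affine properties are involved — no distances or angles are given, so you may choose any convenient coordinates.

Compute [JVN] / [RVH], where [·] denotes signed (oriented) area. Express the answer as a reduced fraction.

[JVN]:[RVH] = -2/3

Set R = (0, 0), W = (1, 0), V = (0, 1); any affine frame gives the same invariant.
1. H lies on line WV with WH:HV = 2:3 ⇒ H = (3/5, 2/5)
2. N is the centroid of triangle VHR ⇒ N = (1/5, 7/15)
3. J lies on line VR with VJ:JR = 2:(-3) ⇒ J = (0, 3)
2·[JVN] = 2/5, 2·[RVH] = -3/5
[JVN]:[RVH] = 2/5:-3/5 = -2/3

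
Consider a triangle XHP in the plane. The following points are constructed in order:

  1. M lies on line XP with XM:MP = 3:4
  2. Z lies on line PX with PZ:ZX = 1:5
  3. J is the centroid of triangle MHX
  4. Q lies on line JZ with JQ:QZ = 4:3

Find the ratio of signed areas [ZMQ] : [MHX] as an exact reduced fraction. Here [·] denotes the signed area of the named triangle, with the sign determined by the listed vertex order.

[ZMQ]:[MHX] = -17/126

Assign X = (0, 0), H = (1, 0), P = (0, 1) — the answer is frame-independent, so this choice is without loss of generality.
1. M lies on line XP with XM:MP = 3:4 ⇒ M = (0, 3/7)
2. Z lies on line PX with PZ:ZX = 1:5 ⇒ Z = (0, 5/6)
3. J is the centroid of triangle MHX ⇒ J = (1/3, 1/7)
4. Q lies on line JZ with JQ:QZ = 4:3 ⇒ Q = (1/7, 79/147)
2·[ZMQ] = 17/294, 2·[MHX] = -3/7
[ZMQ]:[MHX] = 17/294:-3/7 = -17/126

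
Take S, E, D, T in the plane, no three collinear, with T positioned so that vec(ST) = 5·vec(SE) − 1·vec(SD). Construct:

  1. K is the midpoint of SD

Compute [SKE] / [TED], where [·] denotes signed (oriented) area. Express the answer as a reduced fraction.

[SKE]:[TED] = 1/6

Assign S = (0, 0), E = (1, 0), D = (0, 1), T = (5, -1) — the answer is frame-independent, so this choice is without loss of generality.
1. K is the midpoint of SD ⇒ K = (0, 1/2)
2·[SKE] = -1/2, 2·[TED] = -3
[SKE]:[TED] = -1/2:-3 = 1/6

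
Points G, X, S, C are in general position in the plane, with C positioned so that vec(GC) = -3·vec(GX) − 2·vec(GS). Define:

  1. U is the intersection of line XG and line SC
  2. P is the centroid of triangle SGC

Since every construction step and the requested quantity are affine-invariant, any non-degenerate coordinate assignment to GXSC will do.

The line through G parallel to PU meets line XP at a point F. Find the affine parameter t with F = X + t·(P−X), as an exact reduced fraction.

t = 1/2

Choose coordinates G = (0, 0), X = (1, 0), S = (0, 1), C = (-3, -2).
1. U is the intersection of line XG and line SC ⇒ U = (-1, 0)
2. P is the centroid of triangle SGC ⇒ P = (-1, -1/3)
through G parallel to PU: direction (0, 1/3); meets XP at F = (0, -1/6)
F = X + t·(P−X) with t = 1/2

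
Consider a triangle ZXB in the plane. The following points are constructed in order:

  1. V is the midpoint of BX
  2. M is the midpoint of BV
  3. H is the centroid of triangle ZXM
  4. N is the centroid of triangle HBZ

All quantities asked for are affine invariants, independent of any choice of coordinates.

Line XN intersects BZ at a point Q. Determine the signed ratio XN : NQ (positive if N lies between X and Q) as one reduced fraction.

XN:NQ = 31/5

Choose coordinates Z = (0, 0), X = (1, 0), B = (0, 1).
1. V is the midpoint of BX ⇒ V = (1/2, 1/2)
2. M is the midpoint of BV ⇒ M = (1/4, 3/4)
3. H is the centroid of triangle ZXM ⇒ H = (5/12, 1/4)
4. N is the centroid of triangle HBZ ⇒ N = (5/36, 5/12)
line XN meets BZ at Q = (0, 15/31)
N = X + t·(Q−X) with t = 31/36, so XN:NQ = 31/36:5/36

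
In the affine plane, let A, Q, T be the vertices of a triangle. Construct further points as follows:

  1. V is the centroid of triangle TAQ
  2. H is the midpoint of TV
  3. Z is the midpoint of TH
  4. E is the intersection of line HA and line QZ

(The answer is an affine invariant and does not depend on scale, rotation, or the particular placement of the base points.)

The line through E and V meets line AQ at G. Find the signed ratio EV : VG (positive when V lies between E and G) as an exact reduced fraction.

Assign A = (0, 0), Q = (1, 0), T = (0, 1) — the answer is frame-independent, so this choice is without loss of generality.
1. V is the centroid of triangle TAQ ⇒ V = (1/3, 1/3)
2. H is the midpoint of TV ⇒ H = (1/6, 2/3)
3. Z is the midpoint of TH ⇒ Z = (1/12, 5/6)
4. E is the intersection of line HA and line QZ ⇒ E = (5/27, 20/27)
line EV meets AQ at G = (5/11, 0)
V = E + t·(G−E) with t = 11/20, so EV:VG = 11/20:9/20

EV:VG = 11/9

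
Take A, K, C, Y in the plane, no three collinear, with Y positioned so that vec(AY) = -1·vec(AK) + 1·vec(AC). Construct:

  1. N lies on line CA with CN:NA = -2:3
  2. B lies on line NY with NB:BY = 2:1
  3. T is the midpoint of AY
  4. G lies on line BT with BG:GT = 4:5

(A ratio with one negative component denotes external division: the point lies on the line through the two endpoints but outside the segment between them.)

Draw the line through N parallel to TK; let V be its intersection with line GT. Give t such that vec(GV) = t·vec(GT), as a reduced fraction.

Work in coordinates with A = (0, 0), K = (1, 0), C = (0, 1), Y = (-1, 1).
1. N lies on line CA with CN:NA = -2:3 ⇒ N = (0, 3)
2. B lies on line NY with NB:BY = 2:1 ⇒ B = (-2/3, 5/3)
3. T is the midpoint of AY ⇒ T = (-1/2, 1/2)
4. G lies on line BT with BG:GT = 4:5 ⇒ G = (-16/27, 31/27)
through N parallel to TK: direction (3/2, -1/2); meets GT at V = (-9/10, 33/10)
V = G + t·(T−G) with t = -83/25

t = -83/25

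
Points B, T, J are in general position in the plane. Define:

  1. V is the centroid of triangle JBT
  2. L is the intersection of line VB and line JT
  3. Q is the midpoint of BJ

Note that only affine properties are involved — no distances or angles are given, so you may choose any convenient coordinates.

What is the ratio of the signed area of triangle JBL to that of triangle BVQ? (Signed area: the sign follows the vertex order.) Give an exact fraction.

[JBL]:[BVQ] = 3

Set B = (0, 0), T = (1, 0), J = (0, 1); any affine frame gives the same invariant.
1. V is the centroid of triangle JBT ⇒ V = (1/3, 1/3)
2. L is the intersection of line VB and line JT ⇒ L = (1/2, 1/2)
3. Q is the midpoint of BJ ⇒ Q = (0, 1/2)
2·[JBL] = 1/2, 2·[BVQ] = 1/6
[JBL]:[BVQ] = 1/2:1/6 = 3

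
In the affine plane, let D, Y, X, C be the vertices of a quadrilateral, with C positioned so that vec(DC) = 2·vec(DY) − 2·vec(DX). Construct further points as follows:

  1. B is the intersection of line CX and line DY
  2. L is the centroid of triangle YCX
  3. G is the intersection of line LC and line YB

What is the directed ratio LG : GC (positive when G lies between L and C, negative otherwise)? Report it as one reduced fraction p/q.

Work in coordinates with D = (0, 0), Y = (1, 0), X = (0, 1), C = (2, -2).
1. B is the intersection of line CX and line DY ⇒ B = (2/3, 0)
2. L is the centroid of triangle YCX ⇒ L = (1, -1/3)
3. G is the intersection of line LC and line YB ⇒ G = (4/5, 0)
G = L + t·(C−L) with t = -1/5, so LG:GC = t:(1−t) = -1/5:6/5

LG:GC = -1/6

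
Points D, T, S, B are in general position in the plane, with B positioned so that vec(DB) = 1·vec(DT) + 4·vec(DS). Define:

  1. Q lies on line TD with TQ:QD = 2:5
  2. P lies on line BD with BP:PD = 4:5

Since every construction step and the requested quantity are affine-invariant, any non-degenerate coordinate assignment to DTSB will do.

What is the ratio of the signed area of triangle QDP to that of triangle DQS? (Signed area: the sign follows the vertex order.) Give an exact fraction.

[QDP]:[DQS] = -20/9

Work in coordinates with D = (0, 0), T = (1, 0), S = (0, 1), B = (1, 4).
1. Q lies on line TD with TQ:QD = 2:5 ⇒ Q = (5/7, 0)
2. P lies on line BD with BP:PD = 4:5 ⇒ P = (5/9, 20/9)
2·[QDP] = -100/63, 2·[DQS] = 5/7
[QDP]:[DQS] = -100/63:5/7 = -20/9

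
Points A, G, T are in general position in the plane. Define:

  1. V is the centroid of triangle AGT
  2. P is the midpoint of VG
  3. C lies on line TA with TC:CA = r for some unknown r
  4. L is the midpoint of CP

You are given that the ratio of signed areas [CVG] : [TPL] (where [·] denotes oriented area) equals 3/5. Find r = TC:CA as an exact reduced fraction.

r = 5/2

Set A = (0, 0), G = (1, 0), T = (0, 1); any affine frame gives the same invariant.
1. V is the centroid of triangle AGT ⇒ V = (1/3, 1/3)
2. P is the midpoint of VG ⇒ P = (2/3, 1/6)
3. With TC:CA = r, write λ = r/(r+1) so C = T + λ·(A−T); C is affine-linear in λ
4. L is the midpoint of CP ⇒ L is an affine combination of earlier points and hence also affine-linear in λ
Every point depending on C is an affine combination of C and λ-independent points, so each such coordinate is linear in λ; the λ² term in each signed area is a multiple of (A−T)×(A−T) = 0, so 2·[CVG] and 2·[TPL] are each linear in λ. Evaluating at λ=0 and λ=1:
  2·[CVG] = -2/3·λ + 1/3,   2·[TPL] = -1/3·λ
So [CVG]:[TPL] = (-2/3·λ + 1/3) / (-1/3·λ). Setting this equal to 3/5:
  -2/3·λ + 1/3 = 3/5·(-1/3·λ)  ⇒  λ = 5/7
Then r = λ/(1−λ) = (5/7)/(2/7) = 5/2. Check: with r = 5/2, C = (0, 2/7) and [CVG]:[TPL] = 3/5 as required.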